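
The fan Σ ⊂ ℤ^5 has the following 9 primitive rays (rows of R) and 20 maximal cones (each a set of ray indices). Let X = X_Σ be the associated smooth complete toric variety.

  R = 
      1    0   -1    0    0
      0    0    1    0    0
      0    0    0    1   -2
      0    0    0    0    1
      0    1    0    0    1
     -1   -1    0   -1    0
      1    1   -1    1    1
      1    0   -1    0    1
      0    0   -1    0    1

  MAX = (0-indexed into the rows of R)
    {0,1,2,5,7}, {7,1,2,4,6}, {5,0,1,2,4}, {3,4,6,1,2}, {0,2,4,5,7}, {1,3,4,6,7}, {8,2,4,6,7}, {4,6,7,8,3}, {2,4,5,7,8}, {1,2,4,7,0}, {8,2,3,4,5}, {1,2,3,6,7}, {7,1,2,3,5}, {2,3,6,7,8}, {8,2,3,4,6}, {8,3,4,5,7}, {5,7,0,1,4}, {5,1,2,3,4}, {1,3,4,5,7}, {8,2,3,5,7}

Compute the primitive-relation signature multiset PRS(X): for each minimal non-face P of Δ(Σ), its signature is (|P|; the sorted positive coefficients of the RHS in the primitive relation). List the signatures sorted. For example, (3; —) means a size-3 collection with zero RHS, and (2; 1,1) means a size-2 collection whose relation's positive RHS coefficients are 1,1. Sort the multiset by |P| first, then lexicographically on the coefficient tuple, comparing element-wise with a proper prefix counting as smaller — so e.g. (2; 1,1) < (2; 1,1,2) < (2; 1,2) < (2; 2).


Minimal non-faces — 7 found among 9 rays, 20 max cones:

  P={0,3}:  v_{0} + v_{3} = v_{7}  →  sig = (2; 1)
  P={1,8}:  v_{1} + v_{8} = v_{3}  →  sig = (2; 1)
  P={5,6}:  v_{5} + v_{6} = v_{8}  →  sig = (2; 1)
  P={0,8}:  v_{0} + v_{8} = v_{2} + v_{4} + v_{5} + 2·v_{7}  →  sig = (2; 1,1,1,2)
  P={0,6}:  v_{0} + v_{6} = v_{2} + v_{4} + 2·v_{7}  →  sig = (2; 1,1,2)
  P={2,3,4,7}:  v_{2} + v_{3} + v_{4} + v_{7} = v_{6}  →  sig = (4; 1)
  P={1,2,4,5,7}:  v_{1} + v_{2} + v_{4} + v_{5} + v_{7} = 0  →  sig = (5; —)

so the primitive-relation signature multiset is
{ (2; 1) ×3,  (2; 1,1,1,2),  (2; 1,1,2),  (4; 1),  (5; —) }


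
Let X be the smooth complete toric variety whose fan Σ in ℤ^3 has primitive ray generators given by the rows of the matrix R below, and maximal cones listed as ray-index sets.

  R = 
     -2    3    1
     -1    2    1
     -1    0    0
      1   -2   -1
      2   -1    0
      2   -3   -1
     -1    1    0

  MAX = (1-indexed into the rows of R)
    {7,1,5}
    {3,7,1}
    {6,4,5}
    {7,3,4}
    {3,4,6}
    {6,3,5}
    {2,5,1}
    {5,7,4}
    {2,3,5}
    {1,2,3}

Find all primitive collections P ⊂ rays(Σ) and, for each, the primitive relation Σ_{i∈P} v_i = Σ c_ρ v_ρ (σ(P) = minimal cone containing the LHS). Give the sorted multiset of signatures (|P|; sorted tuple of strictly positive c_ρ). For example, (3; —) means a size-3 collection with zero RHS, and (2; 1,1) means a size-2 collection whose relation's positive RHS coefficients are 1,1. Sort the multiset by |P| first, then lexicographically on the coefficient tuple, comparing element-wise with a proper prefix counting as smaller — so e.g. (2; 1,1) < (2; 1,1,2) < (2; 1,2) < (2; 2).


9 minimal non-faces of Δ(Σ) (on 7 rays):

  P={1,6}:  v_{1} + v_{6} = 0 — sig = (2; —)
  P={2,4}:  v_{2} + v_{4} = 0 — sig = (2; —)
  P={1,4}:  v_{1} + v_{4} = v_{7} — sig = (2; 1)
  P={2,7}:  v_{2} + v_{7} = v_{1} — sig = (2; 1)
  P={6,7}:  v_{6} + v_{7} = v_{4} — sig = (2; 1)
  P={2,6}:  v_{2} + v_{6} = v_{3} + v_{5} — sig = (2; 1,1)
  P={3,5,7}:  v_{3} + v_{5} + v_{7} = 0 — sig = (3; —)
  P={1,3,5}:  v_{1} + v_{3} + v_{5} = v_{2} — sig = (3; 1)
  P={3,4,5}:  v_{3} + v_{4} + v_{5} = v_{6} — sig = (3; 1)

Hence PRS(X_Σ) =
    (2; —)
    (2; —)
    (2; 1)
    (2; 1)
    (2; 1)
    (2; 1,1)
    (3; —)
    (3; 1)
    (3; 1)


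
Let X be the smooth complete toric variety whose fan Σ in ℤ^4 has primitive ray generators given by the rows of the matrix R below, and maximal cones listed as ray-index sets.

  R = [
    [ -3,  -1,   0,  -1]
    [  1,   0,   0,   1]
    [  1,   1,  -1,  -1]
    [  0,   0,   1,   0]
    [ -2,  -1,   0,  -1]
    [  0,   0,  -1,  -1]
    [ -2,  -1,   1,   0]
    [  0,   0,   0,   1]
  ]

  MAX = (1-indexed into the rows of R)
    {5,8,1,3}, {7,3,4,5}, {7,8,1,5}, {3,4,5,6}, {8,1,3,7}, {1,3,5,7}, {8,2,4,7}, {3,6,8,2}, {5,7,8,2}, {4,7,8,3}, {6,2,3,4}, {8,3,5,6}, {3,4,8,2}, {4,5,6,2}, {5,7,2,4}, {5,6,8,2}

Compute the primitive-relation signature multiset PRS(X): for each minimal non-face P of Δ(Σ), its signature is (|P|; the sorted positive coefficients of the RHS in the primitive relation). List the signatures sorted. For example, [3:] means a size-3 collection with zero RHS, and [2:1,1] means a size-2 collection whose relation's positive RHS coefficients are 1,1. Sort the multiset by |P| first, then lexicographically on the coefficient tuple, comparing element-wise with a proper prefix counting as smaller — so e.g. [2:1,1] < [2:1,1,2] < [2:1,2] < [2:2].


9 collections generate NE(X_Σ); each relation:

  • {6,7}:  v_{6} + v_{7} = v_{5}  ⟹  sig = [2:1]
  • {1,2}:  v_{1} + v_{2} = v_{5} + v_{8}  ⟹  sig = [2:1,1]
  • {1,6}:  v_{1} + v_{6} = v_{3} + 2·v_{5} + v_{8}  ⟹  sig = [2:1,1,2]
  • {1,4}:  v_{1} + v_{4} = v_{3} + 2·v_{7}  ⟹  sig = [2:1,2]
  • {2,3,7}:  v_{2} + v_{3} + v_{7} = 0  ⟹  sig = [3:]
  • {4,6,8}:  v_{4} + v_{6} + v_{8} = 0  ⟹  sig = [3:]
  • {2,3,5}:  v_{2} + v_{3} + v_{5} = v_{6}  ⟹  sig = [3:1]
  • {4,5,8}:  v_{4} + v_{5} + v_{8} = v_{7}  ⟹  sig = [3:1]
  • {3,5,7,8}:  v_{3} + v_{5} + v_{7} + v_{8} = v_{1}  ⟹  sig = [4:1]

Signatures (|P|; sorted positive RHS coefficients), sorted:
    |P|=2: 4 collections, coeffs (1), (1,1), (1,1,2), (1,2)
    |P|=3: 4 collections, coeffs (), (), (1), (1)
    |P|=4: 1 collection, coeffs (1)


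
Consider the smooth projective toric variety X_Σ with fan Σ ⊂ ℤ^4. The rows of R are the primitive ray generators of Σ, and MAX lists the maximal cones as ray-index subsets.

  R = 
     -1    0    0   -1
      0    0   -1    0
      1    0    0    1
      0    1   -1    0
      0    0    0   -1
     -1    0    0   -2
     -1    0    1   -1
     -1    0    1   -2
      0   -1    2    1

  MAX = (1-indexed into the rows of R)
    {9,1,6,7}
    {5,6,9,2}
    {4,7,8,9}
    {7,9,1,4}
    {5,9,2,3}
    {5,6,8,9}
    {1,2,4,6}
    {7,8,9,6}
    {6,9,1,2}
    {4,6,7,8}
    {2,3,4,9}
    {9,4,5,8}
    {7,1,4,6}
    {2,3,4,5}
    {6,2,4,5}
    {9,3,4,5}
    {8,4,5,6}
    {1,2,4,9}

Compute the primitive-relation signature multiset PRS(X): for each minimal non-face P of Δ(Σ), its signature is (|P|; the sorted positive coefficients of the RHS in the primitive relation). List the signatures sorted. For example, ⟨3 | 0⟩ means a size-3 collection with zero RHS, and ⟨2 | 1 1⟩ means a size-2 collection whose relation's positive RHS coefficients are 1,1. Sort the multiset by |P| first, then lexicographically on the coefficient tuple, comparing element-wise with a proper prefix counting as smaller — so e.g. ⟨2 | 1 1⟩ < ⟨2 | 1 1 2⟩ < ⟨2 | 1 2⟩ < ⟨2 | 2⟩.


Σ has 11 primitive collections:

  P = {1,3}:  v_{1} + v_{3} = 0  so sig = ⟨2 | 0⟩
  P = {1,5}:  v_{1} + v_{5} = v_{6}  so sig = ⟨2 | 1⟩
  P = {2,7}:  v_{2} + v_{7} = v_{1}  so sig = ⟨2 | 1⟩
  P = {2,8}:  v_{2} + v_{8} = v_{6}  so sig = ⟨2 | 1⟩
  P = {3,6}:  v_{3} + v_{6} = v_{5}  so sig = ⟨2 | 1⟩
  P = {5,7}:  v_{5} + v_{7} = v_{8}  so sig = ⟨2 | 1⟩
  P = {1,8}:  v_{1} + v_{8} = v_{6} + v_{7}  so sig = ⟨2 | 1 1⟩
  P = {3,7}:  v_{3} + v_{7} = v_{4} + v_{5} + v_{9}  so sig = ⟨2 | 1 1 1⟩
  P = {3,8}:  v_{3} + v_{8} = v_{4} + 2·v_{5} + v_{9}  so sig = ⟨2 | 1 1 2⟩
  P = {4,6,9}:  v_{4} + v_{6} + v_{9} = v_{7}  so sig = ⟨3 | 1⟩
  P = {2,4,5,9}:  v_{2} + v_{4} + v_{5} + v_{9} = 0  so sig = ⟨4 | 0⟩

Signatures (|P|; sorted positive RHS coefficients), sorted:
[⟨2 | 0⟩, ⟨2 | 1⟩, ⟨2 | 1⟩, ⟨2 | 1⟩, ⟨2 | 1⟩, ⟨2 | 1⟩, ⟨2 | 1 1⟩, ⟨2 | 1 1 1⟩, ⟨2 | 1 1 2⟩, ⟨3 | 1⟩, ⟨4 | 0⟩]


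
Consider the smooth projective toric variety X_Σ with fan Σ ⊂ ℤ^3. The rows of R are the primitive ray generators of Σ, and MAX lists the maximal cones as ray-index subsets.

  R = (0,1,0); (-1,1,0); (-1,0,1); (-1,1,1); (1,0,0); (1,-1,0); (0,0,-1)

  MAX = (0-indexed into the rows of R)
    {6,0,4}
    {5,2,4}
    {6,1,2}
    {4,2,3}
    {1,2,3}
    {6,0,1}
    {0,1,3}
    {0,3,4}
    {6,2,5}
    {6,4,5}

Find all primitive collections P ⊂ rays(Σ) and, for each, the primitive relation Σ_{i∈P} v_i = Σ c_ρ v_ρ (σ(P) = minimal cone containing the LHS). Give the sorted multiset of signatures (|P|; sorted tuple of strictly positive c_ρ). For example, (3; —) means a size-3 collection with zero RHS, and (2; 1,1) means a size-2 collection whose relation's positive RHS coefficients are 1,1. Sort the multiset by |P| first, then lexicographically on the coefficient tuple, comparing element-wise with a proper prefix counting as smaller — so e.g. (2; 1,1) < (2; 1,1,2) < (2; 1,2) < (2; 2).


The 7 primitive collections of Σ (r=7, n=3):

  {1,5}:  v_{1} + v_{5} = 0  ⟹  sig = (2; —)
  {0,2}:  v_{0} + v_{2} = v_{3}  ⟹  sig = (2; 1)
  {0,5}:  v_{0} + v_{5} = v_{4}  ⟹  sig = (2; 1)
  {1,4}:  v_{1} + v_{4} = v_{0}  ⟹  sig = (2; 1)
  {3,6}:  v_{3} + v_{6} = v_{1}  ⟹  sig = (2; 1)
  {3,5}:  v_{3} + v_{5} = v_{2} + v_{4}  ⟹  sig = (2; 1,1)
  {2,4,6}:  v_{2} + v_{4} + v_{6} = 0  ⟹  sig = (3; —)

Hence PRS(X_Σ) =
    |P|=2: 6 collections, coeffs (), (1), (1), (1), (1), (1,1)
    |P|=3: 1 collection, coeffs ()


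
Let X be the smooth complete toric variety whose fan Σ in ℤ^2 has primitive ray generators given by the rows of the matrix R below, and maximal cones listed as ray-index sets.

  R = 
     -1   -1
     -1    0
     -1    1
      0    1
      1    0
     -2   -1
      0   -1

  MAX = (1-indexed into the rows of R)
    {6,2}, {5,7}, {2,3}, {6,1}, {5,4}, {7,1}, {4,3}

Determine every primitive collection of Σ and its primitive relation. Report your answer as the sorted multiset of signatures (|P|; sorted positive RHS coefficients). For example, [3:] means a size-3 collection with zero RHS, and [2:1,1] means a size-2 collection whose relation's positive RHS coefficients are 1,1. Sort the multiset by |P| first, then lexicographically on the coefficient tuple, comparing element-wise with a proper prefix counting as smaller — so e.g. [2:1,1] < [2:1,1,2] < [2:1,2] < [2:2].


14 collections generate NE(X_Σ); each relation:

  {2,5}:  v_{2} + v_{5} = 0  →  sig = [2:]
  {4,7}:  v_{4} + v_{7} = 0  →  sig = [2:]
  {1,2}:  v_{1} + v_{2} = v_{6}  →  sig = [2:1]
  {1,4}:  v_{1} + v_{4} = v_{2}  →  sig = [2:1]
  {1,5}:  v_{1} + v_{5} = v_{7}  →  sig = [2:1]
  {2,4}:  v_{2} + v_{4} = v_{3}  →  sig = [2:1]
  {2,7}:  v_{2} + v_{7} = v_{1}  →  sig = [2:1]
  {3,5}:  v_{3} + v_{5} = v_{4}  →  sig = [2:1]
  {3,7}:  v_{3} + v_{7} = v_{2}  →  sig = [2:1]
  {5,6}:  v_{5} + v_{6} = v_{1}  →  sig = [2:1]
  {1,3}:  v_{1} + v_{3} = 2·v_{2}  →  sig = [2:2]
  {4,6}:  v_{4} + v_{6} = 2·v_{2}  →  sig = [2:2]
  {6,7}:  v_{6} + v_{7} = 2·v_{1}  →  sig = [2:2]
  {3,6}:  v_{3} + v_{6} = 3·v_{2}  →  sig = [2:3]

Signatures (|P|; sorted positive RHS coefficients), sorted:
    |P|=2: 14 collections, coeffs (), (), (1), (1), (1), (1), (1), (1), (1), (1), (2), (2), (2), (3)


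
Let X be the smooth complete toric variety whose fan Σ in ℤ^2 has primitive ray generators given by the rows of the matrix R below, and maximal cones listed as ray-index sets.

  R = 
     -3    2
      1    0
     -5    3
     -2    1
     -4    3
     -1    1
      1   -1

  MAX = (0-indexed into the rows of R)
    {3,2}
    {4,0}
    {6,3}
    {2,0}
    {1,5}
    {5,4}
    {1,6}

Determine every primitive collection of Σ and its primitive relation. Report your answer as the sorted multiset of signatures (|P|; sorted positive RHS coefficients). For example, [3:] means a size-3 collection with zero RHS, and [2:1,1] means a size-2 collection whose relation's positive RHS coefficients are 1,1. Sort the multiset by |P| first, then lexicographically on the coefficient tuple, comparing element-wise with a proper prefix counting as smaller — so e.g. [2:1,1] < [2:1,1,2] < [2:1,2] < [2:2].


Minimal non-faces — 14 found among 7 rays, 7 max cones:

  P = {5,6}:  v_{5} + v_{6} = 0 ; sig = [2:]
  P = {0,3}:  v_{0} + v_{3} = v_{2} ; sig = [2:1]
  P = {0,5}:  v_{0} + v_{5} = v_{4} ; sig = [2:1]
  P = {0,6}:  v_{0} + v_{6} = v_{3} ; sig = [2:1]
  P = {1,2}:  v_{1} + v_{2} = v_{4} ; sig = [2:1]
  P = {1,3}:  v_{1} + v_{3} = v_{5} ; sig = [2:1]
  P = {3,5}:  v_{3} + v_{5} = v_{0} ; sig = [2:1]
  P = {4,6}:  v_{4} + v_{6} = v_{0} ; sig = [2:1]
  P = {0,1}:  v_{0} + v_{1} = 2·v_{5} ; sig = [2:2]
  P = {2,5}:  v_{2} + v_{5} = 2·v_{0} ; sig = [2:2]
  P = {2,6}:  v_{2} + v_{6} = 2·v_{3} ; sig = [2:2]
  P = {3,4}:  v_{3} + v_{4} = 2·v_{0} ; sig = [2:2]
  P = {1,4}:  v_{1} + v_{4} = 3·v_{5} ; sig = [2:3]
  P = {2,4}:  v_{2} + v_{4} = 3·v_{0} ; sig = [2:3]

Signatures (|P|; sorted positive RHS coefficients), sorted:
[[2:], [2:1], [2:1], [2:1], [2:1], [2:1], [2:1], [2:1], [2:2], [2:2], [2:2], [2:2], [2:3], [2:3]]


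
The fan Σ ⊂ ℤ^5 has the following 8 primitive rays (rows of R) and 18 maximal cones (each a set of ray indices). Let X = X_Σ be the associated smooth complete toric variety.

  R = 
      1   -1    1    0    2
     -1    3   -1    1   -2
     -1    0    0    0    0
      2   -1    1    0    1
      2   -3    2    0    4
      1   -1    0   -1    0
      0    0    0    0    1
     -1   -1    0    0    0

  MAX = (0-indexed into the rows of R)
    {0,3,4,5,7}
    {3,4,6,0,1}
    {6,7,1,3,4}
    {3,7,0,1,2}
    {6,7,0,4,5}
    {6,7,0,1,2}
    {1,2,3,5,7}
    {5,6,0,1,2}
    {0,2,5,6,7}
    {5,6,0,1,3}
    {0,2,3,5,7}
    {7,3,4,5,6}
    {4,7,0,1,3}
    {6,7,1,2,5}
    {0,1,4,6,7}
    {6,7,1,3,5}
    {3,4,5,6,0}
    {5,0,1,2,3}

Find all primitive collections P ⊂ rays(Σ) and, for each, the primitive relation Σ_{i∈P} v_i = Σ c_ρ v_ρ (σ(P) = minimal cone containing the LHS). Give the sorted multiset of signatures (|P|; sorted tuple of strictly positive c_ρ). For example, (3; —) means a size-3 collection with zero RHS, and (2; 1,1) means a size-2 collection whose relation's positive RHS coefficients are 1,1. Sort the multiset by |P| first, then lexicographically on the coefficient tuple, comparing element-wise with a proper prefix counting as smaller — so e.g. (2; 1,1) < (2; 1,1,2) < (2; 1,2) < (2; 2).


5 collections generate NE(X_Σ); each relation:

  P = {2,4}:  v_{2} + v_{4} = 2·v_{0} + v_{7}  ⇒ sig = (2; 1,2)
  P = {2,3,6}:  v_{2} + v_{3} + v_{6} = v_{0}  ⇒ sig = (3; 1)
  P = {1,4,5}:  v_{1} + v_{4} + v_{5} = v_{3} + v_{6}  ⇒ sig = (3; 1,1)
  P = {0,1,5,7}:  v_{0} + v_{1} + v_{5} + v_{7} = 0  ⇒ sig = (4; —)
  P = {0,3,6,7}:  v_{0} + v_{3} + v_{6} + v_{7} = v_{4}  ⇒ sig = (4; 1)

Hence PRS(X_Σ) =
    (2; 1,2)
    (3; 1)
    (3; 1,1)
    (4; —)
    (4; 1)


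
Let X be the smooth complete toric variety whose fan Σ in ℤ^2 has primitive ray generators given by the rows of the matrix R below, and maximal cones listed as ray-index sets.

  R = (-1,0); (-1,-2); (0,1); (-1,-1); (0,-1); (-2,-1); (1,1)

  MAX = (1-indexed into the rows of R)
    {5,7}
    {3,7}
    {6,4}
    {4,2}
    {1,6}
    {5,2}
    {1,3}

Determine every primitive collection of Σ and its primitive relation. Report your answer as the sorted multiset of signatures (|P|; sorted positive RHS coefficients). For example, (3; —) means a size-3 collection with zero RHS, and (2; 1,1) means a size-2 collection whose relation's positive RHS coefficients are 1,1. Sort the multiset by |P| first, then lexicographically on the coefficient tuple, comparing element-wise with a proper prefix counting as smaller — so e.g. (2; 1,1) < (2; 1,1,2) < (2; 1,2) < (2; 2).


14 minimal non-faces of Δ(Σ) (on 7 rays):

  • {3,5}:  v_{3} + v_{5} = 0  ⇒ sig = (2; —)
  • {4,7}:  v_{4} + v_{7} = 0  ⇒ sig = (2; —)
  • {1,4}:  v_{1} + v_{4} = v_{6}  ⇒ sig = (2; 1)
  • {1,5}:  v_{1} + v_{5} = v_{4}  ⇒ sig = (2; 1)
  • {1,7}:  v_{1} + v_{7} = v_{3}  ⇒ sig = (2; 1)
  • {2,3}:  v_{2} + v_{3} = v_{4}  ⇒ sig = (2; 1)
  • {2,7}:  v_{2} + v_{7} = v_{5}  ⇒ sig = (2; 1)
  • {3,4}:  v_{3} + v_{4} = v_{1}  ⇒ sig = (2; 1)
  • {4,5}:  v_{4} + v_{5} = v_{2}  ⇒ sig = (2; 1)
  • {6,7}:  v_{6} + v_{7} = v_{1}  ⇒ sig = (2; 1)
  • {1,2}:  v_{1} + v_{2} = 2·v_{4}  ⇒ sig = (2; 2)
  • {3,6}:  v_{3} + v_{6} = 2·v_{1}  ⇒ sig = (2; 2)
  • {5,6}:  v_{5} + v_{6} = 2·v_{4}  ⇒ sig = (2; 2)
  • {2,6}:  v_{2} + v_{6} = 3·v_{4}  ⇒ sig = (2; 3)

Signatures (|P|; sorted positive RHS coefficients), sorted:
[(2; —), (2; —), (2; 1), (2; 1), (2; 1), (2; 1), (2; 1), (2; 1), (2; 1), (2; 1), (2; 2), (2; 2), (2; 2), (2; 3)]


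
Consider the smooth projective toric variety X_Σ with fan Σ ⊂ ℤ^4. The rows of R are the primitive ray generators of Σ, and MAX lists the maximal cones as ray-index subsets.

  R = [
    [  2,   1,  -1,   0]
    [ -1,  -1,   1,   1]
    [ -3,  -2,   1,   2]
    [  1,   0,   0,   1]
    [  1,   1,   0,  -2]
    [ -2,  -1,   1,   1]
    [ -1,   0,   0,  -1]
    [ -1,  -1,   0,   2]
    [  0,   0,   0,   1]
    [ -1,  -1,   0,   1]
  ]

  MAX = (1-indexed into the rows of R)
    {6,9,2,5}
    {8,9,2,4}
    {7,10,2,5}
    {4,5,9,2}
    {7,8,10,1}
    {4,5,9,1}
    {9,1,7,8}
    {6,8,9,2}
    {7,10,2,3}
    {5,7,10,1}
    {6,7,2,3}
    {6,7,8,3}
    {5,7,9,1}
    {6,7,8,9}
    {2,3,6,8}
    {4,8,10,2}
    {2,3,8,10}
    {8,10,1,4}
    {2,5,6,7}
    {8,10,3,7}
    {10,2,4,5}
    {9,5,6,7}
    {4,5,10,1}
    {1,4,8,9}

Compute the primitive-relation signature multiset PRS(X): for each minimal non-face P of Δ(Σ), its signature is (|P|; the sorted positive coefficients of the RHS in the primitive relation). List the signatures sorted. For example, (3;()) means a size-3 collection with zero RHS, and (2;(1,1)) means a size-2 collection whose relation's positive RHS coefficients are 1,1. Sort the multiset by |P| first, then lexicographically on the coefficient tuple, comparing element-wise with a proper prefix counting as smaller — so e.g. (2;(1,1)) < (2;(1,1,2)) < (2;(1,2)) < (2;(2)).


Σ has 13 primitive collections:

  • {4,7}:  v_{4} + v_{7} = 0  →  sig = (2;())
  • {5,8}:  v_{5} + v_{8} = 0  →  sig = (2;())
  • {1,2}:  v_{1} + v_{2} = v_{4}  →  sig = (2;(1))
  • {1,3}:  v_{1} + v_{3} = v_{8}  →  sig = (2;(1))
  • {1,6}:  v_{1} + v_{6} = v_{9}  →  sig = (2;(1))
  • {6,10}:  v_{6} + v_{10} = v_{3}  →  sig = (2;(1))
  • {9,10}:  v_{9} + v_{10} = v_{8}  →  sig = (2;(1))
  • {3,4}:  v_{3} + v_{4} = v_{2} + v_{8}  →  sig = (2;(1,1))
  • {3,5}:  v_{3} + v_{5} = v_{2} + v_{7}  →  sig = (2;(1,1))
  • {3,9}:  v_{3} + v_{9} = v_{6} + v_{8}  →  sig = (2;(1,1))
  • {4,6}:  v_{4} + v_{6} = v_{2} + v_{9}  →  sig = (2;(1,1))
  • {2,7,8}:  v_{2} + v_{7} + v_{8} = v_{3}  →  sig = (3;(1))
  • {2,7,9}:  v_{2} + v_{7} + v_{9} = v_{6}  →  sig = (3;(1))

Signatures (|P|; sorted positive RHS coefficients), sorted:
    (2;())
    (2;())
    (2;(1))
    (2;(1))
    (2;(1))
    (2;(1))
    (2;(1))
    (2;(1,1))
    (2;(1,1))
    (2;(1,1))
    (2;(1,1))
    (3;(1))
    (3;(1))


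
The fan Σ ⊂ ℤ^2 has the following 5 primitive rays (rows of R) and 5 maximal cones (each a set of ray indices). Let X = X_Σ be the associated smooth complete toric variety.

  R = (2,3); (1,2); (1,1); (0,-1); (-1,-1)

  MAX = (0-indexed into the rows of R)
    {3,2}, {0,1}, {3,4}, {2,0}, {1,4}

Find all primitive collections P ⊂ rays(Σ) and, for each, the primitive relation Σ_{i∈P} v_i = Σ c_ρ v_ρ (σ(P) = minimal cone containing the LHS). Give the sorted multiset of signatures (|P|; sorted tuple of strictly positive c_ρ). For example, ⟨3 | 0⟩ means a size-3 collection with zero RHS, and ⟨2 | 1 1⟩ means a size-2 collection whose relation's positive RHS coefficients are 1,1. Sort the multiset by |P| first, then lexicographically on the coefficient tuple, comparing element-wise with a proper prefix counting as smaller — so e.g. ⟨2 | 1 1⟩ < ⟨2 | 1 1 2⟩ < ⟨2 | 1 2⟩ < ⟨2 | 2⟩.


5 collections generate NE(X_Σ); each relation:

  P = {2,4}:  v_{2} + v_{4} = 0  so sig = ⟨2 | 0⟩
  P = {0,4}:  v_{0} + v_{4} = v_{1}  so sig = ⟨2 | 1⟩
  P = {1,2}:  v_{1} + v_{2} = v_{0}  so sig = ⟨2 | 1⟩
  P = {1,3}:  v_{1} + v_{3} = v_{2}  so sig = ⟨2 | 1⟩
  P = {0,3}:  v_{0} + v_{3} = 2·v_{2}  so sig = ⟨2 | 2⟩

Hence PRS(X_Σ) =
[⟨2 | 0⟩, ⟨2 | 1⟩, ⟨2 | 1⟩, ⟨2 | 1⟩, ⟨2 | 2⟩]


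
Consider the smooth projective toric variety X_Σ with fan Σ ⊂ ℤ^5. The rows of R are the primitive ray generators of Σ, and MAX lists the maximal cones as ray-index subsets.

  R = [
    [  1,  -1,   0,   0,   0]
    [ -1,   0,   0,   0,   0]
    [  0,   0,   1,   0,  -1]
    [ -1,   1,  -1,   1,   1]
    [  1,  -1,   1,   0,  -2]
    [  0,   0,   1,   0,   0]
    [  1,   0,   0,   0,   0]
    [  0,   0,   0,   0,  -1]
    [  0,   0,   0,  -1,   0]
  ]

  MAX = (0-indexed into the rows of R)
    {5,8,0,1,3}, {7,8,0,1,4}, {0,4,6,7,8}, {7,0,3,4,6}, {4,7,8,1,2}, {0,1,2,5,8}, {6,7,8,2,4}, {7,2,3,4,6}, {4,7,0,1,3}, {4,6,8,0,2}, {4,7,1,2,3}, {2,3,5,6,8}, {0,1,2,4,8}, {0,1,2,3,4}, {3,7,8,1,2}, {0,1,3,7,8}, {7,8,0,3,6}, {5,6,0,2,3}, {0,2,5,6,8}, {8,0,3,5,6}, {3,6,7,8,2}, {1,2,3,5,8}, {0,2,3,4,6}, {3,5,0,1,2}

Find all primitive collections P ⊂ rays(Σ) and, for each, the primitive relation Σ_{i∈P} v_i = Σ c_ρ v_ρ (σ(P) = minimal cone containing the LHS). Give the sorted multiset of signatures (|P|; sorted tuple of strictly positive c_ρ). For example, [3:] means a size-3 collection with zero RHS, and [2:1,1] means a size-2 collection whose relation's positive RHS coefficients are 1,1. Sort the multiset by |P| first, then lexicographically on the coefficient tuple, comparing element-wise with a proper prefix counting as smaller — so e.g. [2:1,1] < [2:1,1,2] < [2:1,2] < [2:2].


The 6 primitive collections of Σ (r=9, n=5):

  P = {1,6}:  v_{1} + v_{6} = 0  so sig = [2:]
  P = {5,7}:  v_{5} + v_{7} = v_{2}  so sig = [2:1]
  P = {4,5}:  v_{4} + v_{5} = v_{0} + 2·v_{2}  so sig = [2:1,2]
  P = {0,2,7}:  v_{0} + v_{2} + v_{7} = v_{4}  so sig = [3:1]
  P = {3,4,8}:  v_{3} + v_{4} + v_{8} = v_{7}  so sig = [3:1]
  P = {0,2,3,8}:  v_{0} + v_{2} + v_{3} + v_{8} = 0  so sig = [4:]

Signatures (|P|; sorted positive RHS coefficients), sorted:
{ [2:],  [2:1],  [2:1,2],  [3:1] ×2,  [4:] }


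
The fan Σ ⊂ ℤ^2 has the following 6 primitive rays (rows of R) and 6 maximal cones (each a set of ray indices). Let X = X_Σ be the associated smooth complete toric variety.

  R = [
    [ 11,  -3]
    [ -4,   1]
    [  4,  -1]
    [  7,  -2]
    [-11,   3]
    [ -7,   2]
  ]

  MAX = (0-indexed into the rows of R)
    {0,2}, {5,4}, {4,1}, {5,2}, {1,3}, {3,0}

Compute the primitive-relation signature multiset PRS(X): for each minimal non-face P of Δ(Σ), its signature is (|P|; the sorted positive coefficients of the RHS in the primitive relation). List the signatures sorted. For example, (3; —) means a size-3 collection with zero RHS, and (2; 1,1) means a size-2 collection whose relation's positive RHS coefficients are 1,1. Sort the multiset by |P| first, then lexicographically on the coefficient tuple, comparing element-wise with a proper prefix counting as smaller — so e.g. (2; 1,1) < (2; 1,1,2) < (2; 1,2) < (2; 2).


Minimal non-faces — 9 found among 6 rays, 6 max cones:

  P = {0,4}:  v_{0} + v_{4} = 0  so sig = (2; —)
  P = {1,2}:  v_{1} + v_{2} = 0  so sig = (2; —)
  P = {3,5}:  v_{3} + v_{5} = 0  so sig = (2; —)
  P = {0,1}:  v_{0} + v_{1} = v_{3}  so sig = (2; 1)
  P = {0,5}:  v_{0} + v_{5} = v_{2}  so sig = (2; 1)
  P = {1,5}:  v_{1} + v_{5} = v_{4}  so sig = (2; 1)
  P = {2,3}:  v_{2} + v_{3} = v_{0}  so sig = (2; 1)
  P = {2,4}:  v_{2} + v_{4} = v_{5}  so sig = (2; 1)
  P = {3,4}:  v_{3} + v_{4} = v_{1}  so sig = (2; 1)

Sorted signature multiset PRS(X):
    (2; —)
    (2; —)
    (2; —)
    (2; 1)
    (2; 1)
    (2; 1)
    (2; 1)
    (2; 1)
    (2; 1)


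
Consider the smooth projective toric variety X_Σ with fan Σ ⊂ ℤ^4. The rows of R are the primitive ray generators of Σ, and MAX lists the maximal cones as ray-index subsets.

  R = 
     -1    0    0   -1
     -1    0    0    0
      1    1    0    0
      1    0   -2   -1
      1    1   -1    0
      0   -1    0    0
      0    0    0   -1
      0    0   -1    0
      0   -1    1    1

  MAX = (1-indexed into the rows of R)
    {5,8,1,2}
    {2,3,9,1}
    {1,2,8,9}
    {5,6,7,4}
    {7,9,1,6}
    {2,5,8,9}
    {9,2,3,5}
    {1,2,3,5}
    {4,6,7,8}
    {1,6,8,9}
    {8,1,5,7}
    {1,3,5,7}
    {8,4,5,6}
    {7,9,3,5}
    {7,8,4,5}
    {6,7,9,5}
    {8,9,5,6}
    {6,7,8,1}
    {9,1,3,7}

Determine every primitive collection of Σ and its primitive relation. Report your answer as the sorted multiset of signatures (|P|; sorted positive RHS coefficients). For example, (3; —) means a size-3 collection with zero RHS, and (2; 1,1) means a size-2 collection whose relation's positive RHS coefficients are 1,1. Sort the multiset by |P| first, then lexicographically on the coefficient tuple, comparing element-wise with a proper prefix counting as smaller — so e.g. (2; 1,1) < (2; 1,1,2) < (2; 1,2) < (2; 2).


Σ has 12 primitive collections:

  P={2,7}:  v_{2} + v_{7} = v_{1} — sig = (2; 1)
  P={3,8}:  v_{3} + v_{8} = v_{5} — sig = (2; 1)
  P={2,6}:  v_{2} + v_{6} = v_{1} + v_{8} + v_{9} — sig = (2; 1,1,1)
  P={3,6}:  v_{3} + v_{6} = v_{5} + v_{7} + v_{9} — sig = (2; 1,1,1)
  P={3,4}:  v_{3} + v_{4} = 2·v_{5} + v_{6} + v_{7} — sig = (2; 1,1,2)
  P={2,4}:  v_{2} + v_{4} = v_{7} + 2·v_{8} — sig = (2; 1,2)
  P={4,9}:  v_{4} + v_{9} = v_{5} + 2·v_{6} — sig = (2; 1,2)
  P={1,4}:  v_{1} + v_{4} = 2·v_{7} + 2·v_{8} — sig = (2; 2,2)
  P={1,5,9}:  v_{1} + v_{5} + v_{9} = 0 — sig = (3; —)
  P={7,8,9}:  v_{7} + v_{8} + v_{9} = v_{6} — sig = (3; 1)
  P={1,5,6}:  v_{1} + v_{5} + v_{6} = v_{7} + v_{8} — sig = (3; 1,1)
  P={5,6,7,8}:  v_{5} + v_{6} + v_{7} + v_{8} = v_{4} — sig = (4; 1)

Hence PRS(X_Σ) =
    |P|=2: 8 collections, coeffs (1), (1), (1,1,1), (1,1,1), (1,1,2), (1,2), (1,2), (2,2)
    |P|=3: 3 collections, coeffs (), (1), (1,1)
    |P|=4: 1 collection, coeffs (1)


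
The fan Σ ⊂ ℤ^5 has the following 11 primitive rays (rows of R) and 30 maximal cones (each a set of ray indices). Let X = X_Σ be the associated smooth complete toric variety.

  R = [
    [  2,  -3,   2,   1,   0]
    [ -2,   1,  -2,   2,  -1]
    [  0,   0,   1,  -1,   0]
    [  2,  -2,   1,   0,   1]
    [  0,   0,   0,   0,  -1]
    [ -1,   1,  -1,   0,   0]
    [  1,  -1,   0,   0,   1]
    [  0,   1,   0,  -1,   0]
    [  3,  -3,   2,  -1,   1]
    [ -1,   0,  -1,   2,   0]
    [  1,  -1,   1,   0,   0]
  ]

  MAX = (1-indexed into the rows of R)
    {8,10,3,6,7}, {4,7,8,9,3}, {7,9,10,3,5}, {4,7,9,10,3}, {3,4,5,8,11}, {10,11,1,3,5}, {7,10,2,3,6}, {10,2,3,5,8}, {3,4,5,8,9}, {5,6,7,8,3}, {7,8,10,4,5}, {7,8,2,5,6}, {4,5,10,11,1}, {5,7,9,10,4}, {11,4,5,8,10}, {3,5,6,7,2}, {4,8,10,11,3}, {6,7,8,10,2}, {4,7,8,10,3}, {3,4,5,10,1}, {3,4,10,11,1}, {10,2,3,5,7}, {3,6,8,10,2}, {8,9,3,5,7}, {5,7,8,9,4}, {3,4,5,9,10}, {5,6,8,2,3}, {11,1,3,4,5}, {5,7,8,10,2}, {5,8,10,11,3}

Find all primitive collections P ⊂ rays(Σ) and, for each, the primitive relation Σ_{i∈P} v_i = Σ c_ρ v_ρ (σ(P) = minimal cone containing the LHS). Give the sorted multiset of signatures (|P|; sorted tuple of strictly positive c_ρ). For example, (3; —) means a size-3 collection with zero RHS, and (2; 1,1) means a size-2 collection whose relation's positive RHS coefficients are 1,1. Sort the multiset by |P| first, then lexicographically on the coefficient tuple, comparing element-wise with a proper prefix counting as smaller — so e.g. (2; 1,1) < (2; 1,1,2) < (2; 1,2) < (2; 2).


Minimal non-faces — 20 found among 11 rays, 30 max cones:

  • {6,11}:  v_{6} + v_{11} = 0  ⟹  sig = (2; —)
  • {4,6}:  v_{4} + v_{6} = v_{7}  ⟹  sig = (2; 1)
  • {7,11}:  v_{7} + v_{11} = v_{4}  ⟹  sig = (2; 1)
  • {2,11}:  v_{2} + v_{11} = v_{5} + v_{10}  ⟹  sig = (2; 1,1)
  • {2,4}:  v_{2} + v_{4} = v_{5} + v_{7} + v_{10}  ⟹  sig = (2; 1,1,1)
  • {1,6}:  v_{1} + v_{6} = v_{3} + v_{4} + v_{5} + v_{10}  ⟹  sig = (2; 1,1,1,1)
  • {1,7}:  v_{1} + v_{7} = v_{3} + 2·v_{4} + v_{5} + v_{10}  ⟹  sig = (2; 1,1,1,2)
  • {6,9}:  v_{6} + v_{9} = v_{3} + v_{5} + 2·v_{7}  ⟹  sig = (2; 1,1,2)
  • {9,11}:  v_{9} + v_{11} = v_{3} + 2·v_{4} + v_{5}  ⟹  sig = (2; 1,1,2)
  • {1,2}:  v_{1} + v_{2} = v_{3} + v_{4} + 2·v_{5} + 2·v_{10}  ⟹  sig = (2; 1,1,2,2)
  • {2,9}:  v_{2} + v_{9} = v_{3} + 2·v_{5} + 2·v_{7} + v_{10}  ⟹  sig = (2; 1,1,2,2)
  • {1,9}:  v_{1} + v_{9} = 2·v_{3} + 3·v_{4} + 2·v_{5} + v_{10}  ⟹  sig = (2; 1,2,2,3)
  • {1,8}:  v_{1} + v_{8} = 2·v_{11}  ⟹  sig = (2; 2)
  • {5,6,10}:  v_{5} + v_{6} + v_{10} = v_{2}  ⟹  sig = (3; 1)
  • {8,9,10}:  v_{8} + v_{9} + v_{10} = v_{4}  ⟹  sig = (3; 1)
  • {2,3,7,8}:  v_{2} + v_{3} + v_{7} + v_{8} = v_{6}  ⟹  sig = (4; 1)
  • {3,4,5,7}:  v_{3} + v_{4} + v_{5} + v_{7} = v_{9}  ⟹  sig = (4; 1)
  • {3,5,7,8,10}:  v_{3} + v_{5} + v_{7} + v_{8} + v_{10} = 0  ⟹  sig = (5; —)
  • {3,4,5,8,10}:  v_{3} + v_{4} + v_{5} + v_{8} + v_{10} = v_{11}  ⟹  sig = (5; 1)
  • {3,4,5,10,11}:  v_{3} + v_{4} + v_{5} + v_{10} + v_{11} = v_{1}  ⟹  sig = (5; 1)

Sorted signature multiset PRS(X):
    |P|=2: 13 collections, coeffs (), (1), (1), (1,1), (1,1,1), (1,1,1,1), (1,1,1,2), (1,1,2), (1,1,2), (1,1,2,2), (1,1,2,2), (1,2,2,3), (2)
    |P|=3: 2 collections, coeffs (1), (1)
    |P|=4: 2 collections, coeffs (1), (1)
    |P|=5: 3 collections, coeffs (), (1), (1)


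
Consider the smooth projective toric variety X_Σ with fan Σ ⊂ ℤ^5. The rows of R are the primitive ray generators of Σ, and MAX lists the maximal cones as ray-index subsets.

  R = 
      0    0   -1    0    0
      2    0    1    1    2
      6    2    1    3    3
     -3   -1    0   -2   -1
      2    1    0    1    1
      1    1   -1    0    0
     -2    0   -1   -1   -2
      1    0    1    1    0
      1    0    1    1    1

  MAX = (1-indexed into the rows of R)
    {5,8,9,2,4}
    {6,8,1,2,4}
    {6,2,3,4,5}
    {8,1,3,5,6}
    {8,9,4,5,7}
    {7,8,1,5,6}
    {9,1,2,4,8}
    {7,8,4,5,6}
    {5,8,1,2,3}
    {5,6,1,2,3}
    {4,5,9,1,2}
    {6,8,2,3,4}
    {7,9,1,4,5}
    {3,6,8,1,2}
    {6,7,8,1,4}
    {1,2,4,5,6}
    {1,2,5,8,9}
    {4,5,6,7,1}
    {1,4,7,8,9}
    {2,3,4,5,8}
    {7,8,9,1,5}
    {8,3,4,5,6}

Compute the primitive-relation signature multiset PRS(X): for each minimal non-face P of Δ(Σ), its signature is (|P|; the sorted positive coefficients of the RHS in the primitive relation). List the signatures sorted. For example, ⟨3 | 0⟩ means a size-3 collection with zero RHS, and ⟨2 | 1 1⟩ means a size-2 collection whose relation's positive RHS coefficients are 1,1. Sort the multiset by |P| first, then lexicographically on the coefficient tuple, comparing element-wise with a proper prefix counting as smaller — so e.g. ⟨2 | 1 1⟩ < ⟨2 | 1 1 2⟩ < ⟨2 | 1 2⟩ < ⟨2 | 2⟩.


7 minimal non-faces of Δ(Σ) (on 9 rays):

  • {2,7}:  v_{2} + v_{7} = 0  →  sig = ⟨2 | 0⟩
  • {6,9}:  v_{6} + v_{9} = v_{5}  →  sig = ⟨2 | 1⟩
  • {3,7}:  v_{3} + v_{7} = v_{5} + v_{6} + v_{8}  →  sig = ⟨2 | 1 1 1⟩
  • {3,9}:  v_{3} + v_{9} = v_{2} + 2·v_{5} + v_{8}  →  sig = ⟨2 | 1 1 2⟩
  • {1,3,4}:  v_{1} + v_{3} + v_{4} = v_{2} + v_{6}  →  sig = ⟨3 | 1 1⟩
  • {1,4,5,8}:  v_{1} + v_{4} + v_{5} + v_{8} = 0  →  sig = ⟨4 | 0⟩
  • {2,5,6,8}:  v_{2} + v_{5} + v_{6} + v_{8} = v_{3}  →  sig = ⟨4 | 1⟩

Sorted signature multiset PRS(X):
[⟨2 | 0⟩, ⟨2 | 1⟩, ⟨2 | 1 1 1⟩, ⟨2 | 1 1 2⟩, ⟨3 | 1 1⟩, ⟨4 | 0⟩, ⟨4 | 1⟩]


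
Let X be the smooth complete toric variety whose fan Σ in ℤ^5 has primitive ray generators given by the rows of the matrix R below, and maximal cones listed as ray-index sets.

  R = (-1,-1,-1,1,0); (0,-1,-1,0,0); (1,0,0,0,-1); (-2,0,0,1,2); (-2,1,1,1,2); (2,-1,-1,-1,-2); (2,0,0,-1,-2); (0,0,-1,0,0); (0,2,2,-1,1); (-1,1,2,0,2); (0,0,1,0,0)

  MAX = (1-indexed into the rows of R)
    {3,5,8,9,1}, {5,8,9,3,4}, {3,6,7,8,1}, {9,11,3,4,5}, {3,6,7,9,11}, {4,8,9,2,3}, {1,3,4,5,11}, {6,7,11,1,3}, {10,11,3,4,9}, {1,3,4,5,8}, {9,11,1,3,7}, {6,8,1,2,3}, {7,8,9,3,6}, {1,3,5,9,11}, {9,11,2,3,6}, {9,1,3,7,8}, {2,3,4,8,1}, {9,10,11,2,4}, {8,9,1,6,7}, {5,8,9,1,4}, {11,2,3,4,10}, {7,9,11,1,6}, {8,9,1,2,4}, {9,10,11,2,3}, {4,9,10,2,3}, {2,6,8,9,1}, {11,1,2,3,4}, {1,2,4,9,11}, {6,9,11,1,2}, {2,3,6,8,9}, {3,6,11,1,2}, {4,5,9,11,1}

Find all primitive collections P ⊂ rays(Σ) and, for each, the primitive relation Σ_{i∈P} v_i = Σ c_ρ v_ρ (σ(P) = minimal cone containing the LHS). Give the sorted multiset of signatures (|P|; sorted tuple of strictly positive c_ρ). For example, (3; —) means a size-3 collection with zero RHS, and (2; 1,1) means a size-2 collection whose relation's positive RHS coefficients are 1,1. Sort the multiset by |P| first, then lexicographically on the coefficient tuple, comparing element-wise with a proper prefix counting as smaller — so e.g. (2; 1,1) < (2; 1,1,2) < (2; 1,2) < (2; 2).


Σ has 16 primitive collections:

  {4,7}:  v_{4} + v_{7} = 0 — sig = (2; —)
  {5,6}:  v_{5} + v_{6} = 0 — sig = (2; —)
  {8,11}:  v_{8} + v_{11} = 0 — sig = (2; —)
  {2,5}:  v_{2} + v_{5} = v_{4} — sig = (2; 1)
  {2,7}:  v_{2} + v_{7} = v_{6} — sig = (2; 1)
  {4,6}:  v_{4} + v_{6} = v_{2} — sig = (2; 1)
  {1,10}:  v_{1} + v_{10} = v_{4} + v_{11} — sig = (2; 1,1)
  {5,7}:  v_{5} + v_{7} = v_{1} + v_{3} + v_{9} — sig = (2; 1,1,1)
  {7,10}:  v_{7} + v_{10} = v_{2} + v_{3} + v_{9} + v_{11} — sig = (2; 1,1,1,1)
  {8,10}:  v_{8} + v_{10} = v_{2} + v_{3} + v_{4} + v_{9} — sig = (2; 1,1,1,1)
  {5,10}:  v_{5} + v_{10} = v_{3} + 2·v_{4} + v_{9} + v_{11} — sig = (2; 1,1,1,2)
  {6,10}:  v_{6} + v_{10} = 2·v_{2} + v_{3} + v_{9} + v_{11} — sig = (2; 1,1,1,2)
  {1,2,3,9}:  v_{1} + v_{2} + v_{3} + v_{9} = 0 — sig = (4; —)
  {1,3,4,9}:  v_{1} + v_{3} + v_{4} + v_{9} = v_{5} — sig = (4; 1)
  {1,3,6,9}:  v_{1} + v_{3} + v_{6} + v_{9} = v_{7} — sig = (4; 1)
  {2,3,4,9,11}:  v_{2} + v_{3} + v_{4} + v_{9} + v_{11} = v_{10} — sig = (5; 1)

Signatures (|P|; sorted positive RHS coefficients), sorted:
    |P|=2: 12 collections, coeffs (), (), (), (1), (1), (1), (1,1), (1,1,1), (1,1,1,1), (1,1,1,1), (1,1,1,2), (1,1,1,2)
    |P|=4: 3 collections, coeffs (), (1), (1)
    |P|=5: 1 collection, coeffs (1)


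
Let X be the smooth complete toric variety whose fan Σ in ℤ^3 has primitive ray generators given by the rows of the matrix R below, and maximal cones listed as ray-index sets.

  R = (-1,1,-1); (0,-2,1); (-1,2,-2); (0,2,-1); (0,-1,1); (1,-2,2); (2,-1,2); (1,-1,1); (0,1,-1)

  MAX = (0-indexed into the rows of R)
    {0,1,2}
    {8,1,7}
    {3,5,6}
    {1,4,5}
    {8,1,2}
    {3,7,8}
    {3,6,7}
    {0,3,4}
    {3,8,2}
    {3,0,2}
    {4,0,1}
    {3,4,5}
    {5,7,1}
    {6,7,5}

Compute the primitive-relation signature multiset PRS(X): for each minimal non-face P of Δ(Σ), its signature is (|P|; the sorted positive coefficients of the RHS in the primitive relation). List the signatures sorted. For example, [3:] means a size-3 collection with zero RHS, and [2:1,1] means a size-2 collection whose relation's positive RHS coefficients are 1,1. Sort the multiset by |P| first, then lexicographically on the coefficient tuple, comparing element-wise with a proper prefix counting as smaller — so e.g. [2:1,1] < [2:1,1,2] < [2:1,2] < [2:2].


Primitive collections (16):

  P = {0,7}:  v_{0} + v_{7} = 0 — sig = [2:]
  P = {1,3}:  v_{1} + v_{3} = 0 — sig = [2:]
  P = {2,5}:  v_{2} + v_{5} = 0 — sig = [2:]
  P = {4,8}:  v_{4} + v_{8} = 0 — sig = [2:]
  P = {0,5}:  v_{0} + v_{5} = v_{4} — sig = [2:1]
  P = {0,8}:  v_{0} + v_{8} = v_{2} — sig = [2:1]
  P = {2,4}:  v_{2} + v_{4} = v_{0} — sig = [2:1]
  P = {2,7}:  v_{2} + v_{7} = v_{8} — sig = [2:1]
  P = {4,7}:  v_{4} + v_{7} = v_{5} — sig = [2:1]
  P = {5,8}:  v_{5} + v_{8} = v_{7} — sig = [2:1]
  P = {0,6}:  v_{0} + v_{6} = v_{3} + v_{5} — sig = [2:1,1]
  P = {1,6}:  v_{1} + v_{6} = v_{5} + v_{7} — sig = [2:1,1]
  P = {2,6}:  v_{2} + v_{6} = v_{3} + v_{7} — sig = [2:1,1]
  P = {4,6}:  v_{4} + v_{6} = v_{3} + 2·v_{5} — sig = [2:1,2]
  P = {6,8}:  v_{6} + v_{8} = v_{3} + 2·v_{7} — sig = [2:1,2]
  P = {3,5,7}:  v_{3} + v_{5} + v_{7} = v_{6} — sig = [3:1]

Signatures (|P|; sorted positive RHS coefficients), sorted:
    [2:]
    [2:]
    [2:]
    [2:]
    [2:1]
    [2:1]
    [2:1]
    [2:1]
    [2:1]
    [2:1]
    [2:1,1]
    [2:1,1]
    [2:1,1]
    [2:1,2]
    [2:1,2]
    [3:1]


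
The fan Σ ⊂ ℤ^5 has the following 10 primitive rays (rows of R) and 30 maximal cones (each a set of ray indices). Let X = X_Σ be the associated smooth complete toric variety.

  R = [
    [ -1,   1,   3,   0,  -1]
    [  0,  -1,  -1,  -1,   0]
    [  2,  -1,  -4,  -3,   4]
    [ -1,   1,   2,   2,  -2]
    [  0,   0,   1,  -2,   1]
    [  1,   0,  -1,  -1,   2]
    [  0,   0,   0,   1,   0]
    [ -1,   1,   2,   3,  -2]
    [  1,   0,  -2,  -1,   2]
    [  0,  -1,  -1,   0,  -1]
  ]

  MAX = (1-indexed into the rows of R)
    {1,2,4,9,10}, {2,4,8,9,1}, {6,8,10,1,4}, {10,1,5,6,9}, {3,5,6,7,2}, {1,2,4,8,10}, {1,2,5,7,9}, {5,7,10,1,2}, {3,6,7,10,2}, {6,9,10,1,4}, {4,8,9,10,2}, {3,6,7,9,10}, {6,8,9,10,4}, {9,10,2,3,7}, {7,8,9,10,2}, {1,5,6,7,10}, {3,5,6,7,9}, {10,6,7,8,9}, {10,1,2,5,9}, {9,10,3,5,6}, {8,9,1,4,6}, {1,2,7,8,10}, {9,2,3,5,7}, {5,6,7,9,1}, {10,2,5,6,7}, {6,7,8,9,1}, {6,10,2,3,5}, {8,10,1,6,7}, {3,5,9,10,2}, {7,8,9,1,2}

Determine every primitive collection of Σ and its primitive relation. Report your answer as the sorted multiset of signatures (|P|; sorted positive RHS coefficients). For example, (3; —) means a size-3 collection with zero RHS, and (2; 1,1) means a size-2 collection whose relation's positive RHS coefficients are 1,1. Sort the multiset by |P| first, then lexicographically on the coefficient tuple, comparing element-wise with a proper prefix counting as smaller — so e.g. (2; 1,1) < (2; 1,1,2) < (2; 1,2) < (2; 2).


Σ has 14 primitive collections:

  • {3,4}:  v_{3} + v_{4} = v_{9}  so sig = (2; 1)
  • {4,5}:  v_{4} + v_{5} = v_{1}  so sig = (2; 1)
  • {4,7}:  v_{4} + v_{7} = v_{8}  so sig = (2; 1)
  • {1,3}:  v_{1} + v_{3} = v_{5} + v_{9}  so sig = (2; 1,1)
  • {3,8}:  v_{3} + v_{8} = v_{7} + v_{9}  so sig = (2; 1,1)
  • {5,8}:  v_{5} + v_{8} = v_{1} + v_{7}  so sig = (2; 1,1)
  • {2,4,6}:  v_{2} + v_{4} + v_{6} = 0  so sig = (3; —)
  • {1,2,6}:  v_{1} + v_{2} + v_{6} = v_{5}  so sig = (3; 1)
  • {2,6,8}:  v_{2} + v_{6} + v_{8} = v_{7}  so sig = (3; 1)
  • {2,6,9}:  v_{2} + v_{6} + v_{9} = v_{3}  so sig = (3; 1)
  • {1,7,9,10}:  v_{1} + v_{7} + v_{9} + v_{10} = 0  so sig = (4; —)
  • {1,8,9,10}:  v_{1} + v_{8} + v_{9} + v_{10} = v_{4}  so sig = (4; 1)
  • {5,7,9,10}:  v_{5} + v_{7} + v_{9} + v_{10} = v_{2} + v_{6}  so sig = (4; 1,1)
  • {3,5,7,10}:  v_{3} + v_{5} + v_{7} + v_{10} = 2·v_{2} + 2·v_{6}  so sig = (4; 2,2)

Signatures (|P|; sorted positive RHS coefficients), sorted:
    (2; 1)
    (2; 1)
    (2; 1)
    (2; 1,1)
    (2; 1,1)
    (2; 1,1)
    (3; —)
    (3; 1)
    (3; 1)
    (3; 1)
    (4; —)
    (4; 1)
    (4; 1,1)
    (4; 2,2)


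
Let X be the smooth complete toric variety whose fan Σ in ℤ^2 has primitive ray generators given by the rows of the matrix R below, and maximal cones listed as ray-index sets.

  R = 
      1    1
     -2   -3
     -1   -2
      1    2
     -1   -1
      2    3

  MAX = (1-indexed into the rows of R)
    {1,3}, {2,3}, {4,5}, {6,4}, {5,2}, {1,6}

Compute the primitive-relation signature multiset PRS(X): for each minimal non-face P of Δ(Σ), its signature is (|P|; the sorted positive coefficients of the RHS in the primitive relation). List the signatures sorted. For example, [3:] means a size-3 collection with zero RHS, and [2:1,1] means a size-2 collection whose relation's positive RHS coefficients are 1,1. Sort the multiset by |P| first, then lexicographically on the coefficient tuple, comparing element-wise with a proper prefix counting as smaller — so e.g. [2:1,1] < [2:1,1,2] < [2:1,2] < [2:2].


The 9 primitive collections of Σ (r=6, n=2):

  P = {1,5}:  v_{1} + v_{5} = 0  →  sig = [2:]
  P = {2,6}:  v_{2} + v_{6} = 0  →  sig = [2:]
  P = {3,4}:  v_{3} + v_{4} = 0  →  sig = [2:]
  P = {1,2}:  v_{1} + v_{2} = v_{3}  →  sig = [2:1]
  P = {1,4}:  v_{1} + v_{4} = v_{6}  →  sig = [2:1]
  P = {2,4}:  v_{2} + v_{4} = v_{5}  →  sig = [2:1]
  P = {3,5}:  v_{3} + v_{5} = v_{2}  →  sig = [2:1]
  P = {3,6}:  v_{3} + v_{6} = v_{1}  →  sig = [2:1]
  P = {5,6}:  v_{5} + v_{6} = v_{4}  →  sig = [2:1]

Sorted signature multiset PRS(X):
[[2:], [2:], [2:], [2:1], [2:1], [2:1], [2:1], [2:1], [2:1]]
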